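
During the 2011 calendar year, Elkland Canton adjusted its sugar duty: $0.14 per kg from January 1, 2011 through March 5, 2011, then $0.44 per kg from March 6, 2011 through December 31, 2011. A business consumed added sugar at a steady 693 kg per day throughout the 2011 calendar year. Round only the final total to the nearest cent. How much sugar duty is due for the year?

January 1 – March 5, 2011: 64 days × 693 kg/day = 44,352 kg at $0.14/kg → $6,209.28
March 6 – December 31, 2011: 301 days × 693 kg/day = 208,593 kg at $0.44/kg → $91,780.92

$97,990.20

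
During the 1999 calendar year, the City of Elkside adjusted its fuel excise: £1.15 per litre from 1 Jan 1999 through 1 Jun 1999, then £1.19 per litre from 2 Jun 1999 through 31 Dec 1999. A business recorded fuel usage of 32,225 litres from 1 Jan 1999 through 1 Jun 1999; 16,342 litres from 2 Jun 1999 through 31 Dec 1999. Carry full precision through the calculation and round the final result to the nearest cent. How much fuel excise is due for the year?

£56505.73

1 Jan – 1 Jun 1999: 32,225 litres at £1.15/litre → £37058.75
2 Jun – 31 Dec 1999: 16,342 litres at £1.19/litre → £19446.98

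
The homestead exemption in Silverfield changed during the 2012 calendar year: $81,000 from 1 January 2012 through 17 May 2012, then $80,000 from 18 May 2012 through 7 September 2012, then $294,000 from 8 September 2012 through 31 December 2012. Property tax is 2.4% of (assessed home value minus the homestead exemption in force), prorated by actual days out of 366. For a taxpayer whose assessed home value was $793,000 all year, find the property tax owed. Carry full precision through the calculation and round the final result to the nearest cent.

$15,489.18

1 January – 17 May 2012: 138 days, exemption $81,000 → ($793,000 − $81,000) × 2.4% × 138/366 = $6,443.0164
18 May – 7 September 2012: 113 days, exemption $80,000 → ($793,000 − $80,000) × 2.4% × 113/366 = $5,283.2131
8 September – 31 December 2012: 115 days, exemption $294,000 → ($793,000 − $294,000) × 2.4% × 115/366 = $3,762.9508
Total = $15,489.1803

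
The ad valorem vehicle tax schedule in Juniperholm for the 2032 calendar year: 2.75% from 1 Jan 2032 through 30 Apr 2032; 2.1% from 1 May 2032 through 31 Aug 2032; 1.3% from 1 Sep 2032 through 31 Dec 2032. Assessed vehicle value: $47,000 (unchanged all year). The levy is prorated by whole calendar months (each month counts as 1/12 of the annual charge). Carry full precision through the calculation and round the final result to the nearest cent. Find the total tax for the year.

$963.50

1 Jan – 30 Apr 2032: 4 months at 2.75% → $47,000 × 2.75% × 4/12 = $430.8333
1 May – 31 Aug 2032: 4 months at 2.1% → $47,000 × 2.1% × 4/12 = $329.0000
1 Sep – 31 Dec 2032: 4 months at 1.3% → $47,000 × 1.3% × 4/12 = $203.6667
Total = $963.5000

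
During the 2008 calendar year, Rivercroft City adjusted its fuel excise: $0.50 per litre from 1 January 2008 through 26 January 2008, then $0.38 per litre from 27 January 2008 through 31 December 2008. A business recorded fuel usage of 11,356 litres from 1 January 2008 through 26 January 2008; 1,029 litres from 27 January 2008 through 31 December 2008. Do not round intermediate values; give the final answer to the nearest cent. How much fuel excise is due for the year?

1 January – 26 January 2008: 11,356 litres at $0.50/litre → $5,678.00
27 January – 31 December 2008: 1,029 litres at $0.38/litre → $391.02

$6,069.02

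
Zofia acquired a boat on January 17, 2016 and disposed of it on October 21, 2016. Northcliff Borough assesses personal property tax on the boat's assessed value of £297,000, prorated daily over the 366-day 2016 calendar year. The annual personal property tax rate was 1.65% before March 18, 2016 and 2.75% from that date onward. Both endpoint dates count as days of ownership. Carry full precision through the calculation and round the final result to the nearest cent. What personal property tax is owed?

£5,681.55

January 17 – March 17, 2016: 61 days at 1.65% → £297,000 × 1.65% × 61/366 = £816.7500
March 18 – October 21, 2016: 218 days at 2.75% → £297,000 × 2.75% × 218/366 = £4,864.7951
Total = £5,681.5451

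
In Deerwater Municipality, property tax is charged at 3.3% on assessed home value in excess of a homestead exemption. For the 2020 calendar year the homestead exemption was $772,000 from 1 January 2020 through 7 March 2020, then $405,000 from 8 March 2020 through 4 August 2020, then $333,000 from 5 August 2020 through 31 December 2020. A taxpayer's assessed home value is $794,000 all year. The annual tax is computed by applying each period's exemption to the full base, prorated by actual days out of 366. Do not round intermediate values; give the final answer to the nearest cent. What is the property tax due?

$11,587.24

1 January – 7 March 2020: 67 days, exemption $772,000 → ($794,000 − $772,000) × 3.3% × 67/366 = $132.9016
8 March – 4 August 2020: 150 days, exemption $405,000 → ($794,000 − $405,000) × 3.3% × 150/366 = $5,261.0656
5 August – 31 December 2020: 149 days, exemption $333,000 → ($794,000 − $333,000) × 3.3% × 149/366 = $6,193.2705
Total = $11,587.2377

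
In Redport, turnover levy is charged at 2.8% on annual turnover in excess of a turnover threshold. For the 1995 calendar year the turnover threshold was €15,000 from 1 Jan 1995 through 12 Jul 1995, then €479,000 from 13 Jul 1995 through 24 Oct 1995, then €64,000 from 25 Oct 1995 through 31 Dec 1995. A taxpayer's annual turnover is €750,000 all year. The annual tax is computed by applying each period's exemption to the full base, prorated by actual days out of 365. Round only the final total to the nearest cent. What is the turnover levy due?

1 Jan – 12 Jul 1995: 193 days, exemption €15,000 → (€750,000 − €15,000) × 2.8% × 193/365 = €10,882.0274
13 Jul – 24 Oct 1995: 104 days, exemption €479,000 → (€750,000 − €479,000) × 2.8% × 104/365 = €2,162.0603
25 Oct – 31 Dec 1995: 68 days, exemption €64,000 → (€750,000 − €64,000) × 2.8% × 68/365 = €3,578.4767
Total = €16,622.5644

€16,622.56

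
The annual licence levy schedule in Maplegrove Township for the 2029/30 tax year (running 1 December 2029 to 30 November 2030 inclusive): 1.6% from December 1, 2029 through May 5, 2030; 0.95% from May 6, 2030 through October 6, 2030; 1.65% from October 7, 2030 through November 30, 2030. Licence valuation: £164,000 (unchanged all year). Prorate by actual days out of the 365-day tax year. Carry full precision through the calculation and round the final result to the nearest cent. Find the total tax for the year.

December 1, 2029 – May 5, 2030: 156 days at 1.6% → £164,000 × 1.6% × 156/365 = £1,121.4904
May 6 – October 6, 2030: 154 days at 0.95% → £164,000 × 0.95% × 154/365 = £657.3479
October 7 – November 30, 2030: 55 days at 1.65% → £164,000 × 1.65% × 55/365 = £407.7534
Total = £2,186.5918

£2,186.59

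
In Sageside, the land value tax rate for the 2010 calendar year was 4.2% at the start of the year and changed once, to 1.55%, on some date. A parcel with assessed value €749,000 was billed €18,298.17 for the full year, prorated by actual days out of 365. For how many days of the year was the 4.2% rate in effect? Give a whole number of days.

Let d = days at the first rate; then 365 − d days at the second rate.
€749,000 × [4.2%·d + 1.55%·(365−d)] / 365 = €18,298.17
Solving gives d = 123, so the new rate took effect on 4 May 2010.

123 days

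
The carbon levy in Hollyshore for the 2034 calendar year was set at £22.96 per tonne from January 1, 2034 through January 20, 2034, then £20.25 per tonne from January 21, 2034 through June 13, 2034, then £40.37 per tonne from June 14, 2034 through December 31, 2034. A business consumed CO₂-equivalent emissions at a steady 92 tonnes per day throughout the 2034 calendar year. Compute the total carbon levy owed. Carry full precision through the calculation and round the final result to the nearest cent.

£1057040.44

January 1 – January 20, 2034: 20 days × 92 tonnes/day = 1,840 tonnes at £22.96/tonne → £42246.40
January 21 – June 13, 2034: 144 days × 92 tonnes/day = 13,248 tonnes at £20.25/tonne → £268272.00
June 14 – December 31, 2034: 201 days × 92 tonnes/day = 18,492 tonnes at £40.37/tonne → £746522.04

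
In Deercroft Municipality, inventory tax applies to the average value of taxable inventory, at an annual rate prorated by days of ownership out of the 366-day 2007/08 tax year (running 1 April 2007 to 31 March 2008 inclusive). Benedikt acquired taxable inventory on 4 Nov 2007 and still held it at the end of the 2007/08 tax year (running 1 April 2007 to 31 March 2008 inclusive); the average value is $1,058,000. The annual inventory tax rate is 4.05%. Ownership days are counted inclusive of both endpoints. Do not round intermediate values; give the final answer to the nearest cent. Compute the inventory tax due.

$17,443.99

Days held (4 Nov 2007 – 31 Mar 2008): 149 out of 366
Tax = $1,058,000 × 4.05% × 149/366 = $17,443.9918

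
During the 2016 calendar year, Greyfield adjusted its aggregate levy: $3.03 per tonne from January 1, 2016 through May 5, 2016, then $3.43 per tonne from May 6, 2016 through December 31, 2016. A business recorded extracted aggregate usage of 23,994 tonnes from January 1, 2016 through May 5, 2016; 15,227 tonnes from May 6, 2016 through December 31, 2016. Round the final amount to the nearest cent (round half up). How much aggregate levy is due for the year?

$124,930.43

January 1 – May 5, 2016: 23,994 tonnes at $3.03/tonne → $72,701.82
May 6 – December 31, 2016: 15,227 tonnes at $3.43/tonne → $52,228.61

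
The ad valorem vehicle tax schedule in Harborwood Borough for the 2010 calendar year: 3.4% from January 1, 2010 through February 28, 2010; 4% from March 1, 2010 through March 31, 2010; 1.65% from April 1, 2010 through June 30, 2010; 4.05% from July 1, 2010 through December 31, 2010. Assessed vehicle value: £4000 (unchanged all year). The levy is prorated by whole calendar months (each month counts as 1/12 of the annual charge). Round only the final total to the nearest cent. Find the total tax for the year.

January 1 – February 28, 2010: 2 months at 3.4% → £4000 × 3.4% × 2/12 = £22.6667
March 1 – March 31, 2010: 1 month at 4% → £4000 × 4% × 1/12 = £13.3333
April 1 – June 30, 2010: 3 months at 1.65% → £4000 × 1.65% × 3/12 = £16.5000
July 1 – December 31, 2010: 6 months at 4.05% → £4000 × 4.05% × 6/12 = £81.0000
Total = £133.5000

£133.50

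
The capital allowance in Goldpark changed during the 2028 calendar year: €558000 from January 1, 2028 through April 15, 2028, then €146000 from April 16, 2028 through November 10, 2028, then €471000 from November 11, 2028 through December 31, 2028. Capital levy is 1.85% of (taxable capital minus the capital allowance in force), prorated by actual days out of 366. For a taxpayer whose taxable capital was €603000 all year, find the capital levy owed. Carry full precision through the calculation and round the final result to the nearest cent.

January 1 – April 15, 2028: 106 days, exemption €558000 → (€603000 − €558000) × 1.85% × 106/366 = €241.1066
April 16 – November 10, 2028: 209 days, exemption €146000 → (€603000 − €146000) × 1.85% × 209/366 = €4827.8429
November 11 – December 31, 2028: 51 days, exemption €471000 → (€603000 − €471000) × 1.85% × 51/366 = €340.2787
Total = €5409.2281

€5409.23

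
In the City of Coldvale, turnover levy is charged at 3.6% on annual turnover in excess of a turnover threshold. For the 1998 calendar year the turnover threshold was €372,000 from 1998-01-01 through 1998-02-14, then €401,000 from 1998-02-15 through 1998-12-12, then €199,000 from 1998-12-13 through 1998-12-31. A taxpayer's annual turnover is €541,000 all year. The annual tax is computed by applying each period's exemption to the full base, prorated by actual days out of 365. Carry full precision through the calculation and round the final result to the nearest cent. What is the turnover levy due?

€5,547.25

1998-01-01 to 1998-02-14: 45 days, exemption €372,000 → (€541,000 − €372,000) × 3.6% × 45/365 = €750.0822
1998-02-15 to 1998-12-12: 301 days, exemption €401,000 → (€541,000 − €401,000) × 3.6% × 301/365 = €4,156.2740
1998-12-13 to 1998-12-31: 19 days, exemption €199,000 → (€541,000 − €199,000) × 3.6% × 19/365 = €640.8986
Total = €5,547.2548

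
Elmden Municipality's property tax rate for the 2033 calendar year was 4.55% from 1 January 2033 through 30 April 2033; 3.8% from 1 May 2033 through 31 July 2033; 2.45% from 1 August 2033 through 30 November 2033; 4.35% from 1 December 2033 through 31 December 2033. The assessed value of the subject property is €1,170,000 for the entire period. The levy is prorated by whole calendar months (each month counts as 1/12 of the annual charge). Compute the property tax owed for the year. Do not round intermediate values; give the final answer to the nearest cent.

1 January – 30 April 2033: 4 months at 4.55% → €1,170,000 × 4.55% × 4/12 = €17,745.0000
1 May – 31 July 2033: 3 months at 3.8% → €1,170,000 × 3.8% × 3/12 = €11,115.0000
1 August – 30 November 2033: 4 months at 2.45% → €1,170,000 × 2.45% × 4/12 = €9,555.0000
1 December – 31 December 2033: 1 month at 4.35% → €1,170,000 × 4.35% × 1/12 = €4,241.2500
Total = €42,656.2500

€42,656.25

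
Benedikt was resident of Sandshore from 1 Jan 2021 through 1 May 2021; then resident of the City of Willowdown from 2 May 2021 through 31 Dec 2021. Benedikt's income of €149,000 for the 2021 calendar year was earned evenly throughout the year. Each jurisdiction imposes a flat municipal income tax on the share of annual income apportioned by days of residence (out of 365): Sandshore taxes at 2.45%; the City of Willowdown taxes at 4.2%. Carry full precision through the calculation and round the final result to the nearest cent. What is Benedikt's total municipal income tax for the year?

€5,393.60

Sandshore, 1 Jan – 1 May 2021: 121 days → €149,000 × 2.45% × 121/365 = €1,210.1658
The City of Willowdown, 2 May – 31 Dec 2021: 244 days → €149,000 × 4.2% × 244/365 = €4,183.4301
Total = €5,393.5959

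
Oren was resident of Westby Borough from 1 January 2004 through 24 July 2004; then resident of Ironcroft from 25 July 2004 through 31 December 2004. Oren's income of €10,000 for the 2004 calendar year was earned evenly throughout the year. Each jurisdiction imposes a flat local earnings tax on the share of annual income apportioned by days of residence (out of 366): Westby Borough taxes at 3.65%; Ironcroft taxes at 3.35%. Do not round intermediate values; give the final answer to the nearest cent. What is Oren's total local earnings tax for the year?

Westby Borough, 1 January – 24 July 2004: 206 days → €10,000 × 3.65% × 206/366 = €205.4372
Ironcroft, 25 July – 31 December 2004: 160 days → €10,000 × 3.35% × 160/366 = €146.4481
Total = €351.8852

€351.89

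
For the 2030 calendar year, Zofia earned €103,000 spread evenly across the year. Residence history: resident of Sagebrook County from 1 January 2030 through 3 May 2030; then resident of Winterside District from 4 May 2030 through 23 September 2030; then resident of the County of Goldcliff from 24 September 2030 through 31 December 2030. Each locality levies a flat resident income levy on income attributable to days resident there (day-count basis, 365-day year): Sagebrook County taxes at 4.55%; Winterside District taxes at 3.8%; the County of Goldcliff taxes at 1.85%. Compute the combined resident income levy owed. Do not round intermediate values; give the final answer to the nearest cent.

€3,629.55

Sagebrook County, 1 January – 3 May 2030: 123 days → €103,000 × 4.55% × 123/365 = €1,579.2863
Winterside District, 4 May – 23 September 2030: 143 days → €103,000 × 3.8% × 143/365 = €1,533.4301
The County of Goldcliff, 24 September – 31 December 2030: 99 days → €103,000 × 1.85% × 99/365 = €516.8342
Total = €3,629.5507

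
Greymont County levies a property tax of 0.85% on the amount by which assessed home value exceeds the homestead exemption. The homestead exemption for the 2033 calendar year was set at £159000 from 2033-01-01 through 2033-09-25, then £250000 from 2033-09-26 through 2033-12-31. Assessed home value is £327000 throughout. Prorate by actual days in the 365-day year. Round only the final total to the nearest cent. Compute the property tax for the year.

2033-01-01 to 2033-09-25: 268 days, exemption £159000 → (£327000 − £159000) × 0.85% × 268/365 = £1048.5041
2033-09-26 to 2033-12-31: 97 days, exemption £250000 → (£327000 − £250000) × 0.85% × 97/365 = £173.9356
Total = £1222.4397

£1222.44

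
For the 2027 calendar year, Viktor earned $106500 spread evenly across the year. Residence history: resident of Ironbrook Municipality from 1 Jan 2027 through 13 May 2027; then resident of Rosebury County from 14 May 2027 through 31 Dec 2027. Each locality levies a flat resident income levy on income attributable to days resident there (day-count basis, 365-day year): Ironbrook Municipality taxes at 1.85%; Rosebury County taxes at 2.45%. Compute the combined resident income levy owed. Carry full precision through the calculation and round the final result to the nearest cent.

$2376.41

Ironbrook Municipality, 1 Jan – 13 May 2027: 133 days → $106500 × 1.85% × 133/365 = $717.9267
Rosebury County, 14 May – 31 Dec 2027: 232 days → $106500 × 2.45% × 232/365 = $1658.4822
Total = $2376.4089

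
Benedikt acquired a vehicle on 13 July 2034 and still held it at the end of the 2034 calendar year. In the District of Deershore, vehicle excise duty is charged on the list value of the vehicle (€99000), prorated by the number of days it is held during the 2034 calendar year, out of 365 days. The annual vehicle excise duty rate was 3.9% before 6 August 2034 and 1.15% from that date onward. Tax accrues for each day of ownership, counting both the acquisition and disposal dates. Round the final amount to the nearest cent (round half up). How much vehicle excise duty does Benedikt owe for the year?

€715.51

13 July – 5 August 2034: 24 days at 3.9% → €99000 × 3.9% × 24/365 = €253.8740
6 August – 31 December 2034: 148 days at 1.15% → €99000 × 1.15% × 148/365 = €461.6384
Total = €715.5123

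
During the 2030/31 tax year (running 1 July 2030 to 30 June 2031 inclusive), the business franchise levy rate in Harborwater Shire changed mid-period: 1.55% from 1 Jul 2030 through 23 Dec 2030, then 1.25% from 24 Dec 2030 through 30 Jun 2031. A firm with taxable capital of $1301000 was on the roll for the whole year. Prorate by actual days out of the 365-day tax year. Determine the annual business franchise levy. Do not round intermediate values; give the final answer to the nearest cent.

1 Jul – 23 Dec 2030: 176 days at 1.55% → $1301000 × 1.55% × 176/365 = $9723.6384
24 Dec 2030 – 30 Jun 2031: 189 days at 1.25% → $1301000 × 1.25% × 189/365 = $8420.8562
Total = $18144.4945

$18144.49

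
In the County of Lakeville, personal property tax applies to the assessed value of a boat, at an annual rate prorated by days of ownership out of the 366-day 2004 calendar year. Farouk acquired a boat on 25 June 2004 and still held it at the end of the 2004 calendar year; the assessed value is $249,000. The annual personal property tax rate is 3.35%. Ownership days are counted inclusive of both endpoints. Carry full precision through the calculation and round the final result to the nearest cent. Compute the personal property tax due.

$4,330.29

Days held (25 June – 31 December 2004): 190 out of 366
Tax = $249,000 × 3.35% × 190/366 = $4,330.2869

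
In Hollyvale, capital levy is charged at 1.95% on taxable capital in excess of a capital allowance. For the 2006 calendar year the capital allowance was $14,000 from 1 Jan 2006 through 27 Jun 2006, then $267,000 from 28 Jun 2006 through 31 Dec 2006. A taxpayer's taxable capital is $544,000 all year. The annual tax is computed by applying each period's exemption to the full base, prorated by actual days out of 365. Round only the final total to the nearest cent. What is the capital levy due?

1 Jan – 27 Jun 2006: 178 days, exemption $14,000 → ($544,000 − $14,000) × 1.95% × 178/365 = $5,040.0822
28 Jun – 31 Dec 2006: 187 days, exemption $267,000 → ($544,000 − $267,000) × 1.95% × 187/365 = $2,767.3438
Total = $7,807.4260

$7,807.43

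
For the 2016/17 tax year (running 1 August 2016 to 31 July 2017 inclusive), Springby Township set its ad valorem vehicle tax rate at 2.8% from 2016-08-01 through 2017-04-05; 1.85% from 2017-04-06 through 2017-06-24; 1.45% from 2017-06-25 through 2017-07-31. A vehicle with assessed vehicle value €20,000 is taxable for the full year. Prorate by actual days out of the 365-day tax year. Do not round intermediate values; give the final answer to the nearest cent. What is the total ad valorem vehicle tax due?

€490.99

2016-08-01 to 2017-04-05: 248 days at 2.8% → €20,000 × 2.8% × 248/365 = €380.4932
2017-04-06 to 2017-06-24: 80 days at 1.85% → €20,000 × 1.85% × 80/365 = €81.0959
2017-06-25 to 2017-07-31: 37 days at 1.45% → €20,000 × 1.45% × 37/365 = €29.3973
Total = €490.9863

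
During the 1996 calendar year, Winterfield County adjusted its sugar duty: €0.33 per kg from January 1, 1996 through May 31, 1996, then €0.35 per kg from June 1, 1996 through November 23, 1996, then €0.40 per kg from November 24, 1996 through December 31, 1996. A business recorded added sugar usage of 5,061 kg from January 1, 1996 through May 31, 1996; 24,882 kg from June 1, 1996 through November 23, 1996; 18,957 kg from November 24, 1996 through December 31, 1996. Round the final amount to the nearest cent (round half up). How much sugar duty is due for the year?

€17,961.63

January 1 – May 31, 1996: 5,061 kg at €0.33/kg → €1,670.13
June 1 – November 23, 1996: 24,882 kg at €0.35/kg → €8,708.70
November 24 – December 31, 1996: 18,957 kg at €0.40/kg → €7,582.80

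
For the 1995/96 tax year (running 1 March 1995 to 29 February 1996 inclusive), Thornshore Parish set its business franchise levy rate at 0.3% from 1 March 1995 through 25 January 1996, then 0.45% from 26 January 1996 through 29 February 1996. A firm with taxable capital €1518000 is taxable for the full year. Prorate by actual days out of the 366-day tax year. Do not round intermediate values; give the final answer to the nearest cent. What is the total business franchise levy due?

1 March 1995 – 25 January 1996: 331 days at 0.3% → €1518000 × 0.3% × 331/366 = €4118.5082
26 January – 29 February 1996: 35 days at 0.45% → €1518000 × 0.45% × 35/366 = €653.2377
Total = €4771.7459

€4771.75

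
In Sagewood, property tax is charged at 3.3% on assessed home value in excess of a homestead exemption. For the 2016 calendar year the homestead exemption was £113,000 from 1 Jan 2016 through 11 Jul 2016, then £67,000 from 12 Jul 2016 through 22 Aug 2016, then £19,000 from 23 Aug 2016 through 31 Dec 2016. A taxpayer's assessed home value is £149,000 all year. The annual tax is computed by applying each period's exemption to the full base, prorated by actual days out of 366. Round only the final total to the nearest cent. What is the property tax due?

£2,472.48

1 Jan – 11 Jul 2016: 193 days, exemption £113,000 → (£149,000 − £113,000) × 3.3% × 193/366 = £626.4590
12 Jul – 22 Aug 2016: 42 days, exemption £67,000 → (£149,000 − £67,000) × 3.3% × 42/366 = £310.5246
23 Aug – 31 Dec 2016: 131 days, exemption £19,000 → (£149,000 − £19,000) × 3.3% × 131/366 = £1,535.4918
Total = £2,472.4754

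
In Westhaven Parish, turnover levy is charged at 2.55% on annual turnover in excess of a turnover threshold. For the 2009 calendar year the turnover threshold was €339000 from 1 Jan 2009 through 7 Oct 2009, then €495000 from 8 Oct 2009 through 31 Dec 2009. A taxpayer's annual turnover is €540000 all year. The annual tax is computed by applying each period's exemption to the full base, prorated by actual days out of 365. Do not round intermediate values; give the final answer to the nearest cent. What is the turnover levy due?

1 Jan – 7 Oct 2009: 280 days, exemption €339000 → (€540000 − €339000) × 2.55% × 280/365 = €3931.8904
8 Oct – 31 Dec 2009: 85 days, exemption €495000 → (€540000 − €495000) × 2.55% × 85/365 = €267.2260
Total = €4199.1164

€4199.12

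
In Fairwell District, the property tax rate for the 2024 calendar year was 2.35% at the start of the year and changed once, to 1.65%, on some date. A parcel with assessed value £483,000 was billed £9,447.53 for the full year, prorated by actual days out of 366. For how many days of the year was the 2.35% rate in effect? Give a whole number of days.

160 days

Let d = days at the first rate; then 366 − d days at the second rate.
£483,000 × [2.35%·d + 1.65%·(366−d)] / 366 = £9,447.53
Solving gives d = 160, so the new rate took effect on 9 Jun 2024.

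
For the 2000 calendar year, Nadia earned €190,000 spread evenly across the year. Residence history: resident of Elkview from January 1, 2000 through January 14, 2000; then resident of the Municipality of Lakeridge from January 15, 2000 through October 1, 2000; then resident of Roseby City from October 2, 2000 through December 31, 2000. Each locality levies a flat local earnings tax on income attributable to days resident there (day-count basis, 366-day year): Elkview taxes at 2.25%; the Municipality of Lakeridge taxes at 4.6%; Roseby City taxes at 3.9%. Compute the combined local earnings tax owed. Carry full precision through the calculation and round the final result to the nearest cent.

Elkview, January 1 – January 14, 2000: 14 days → €190,000 × 2.25% × 14/366 = €163.5246
The Municipality of Lakeridge, January 15 – October 1, 2000: 261 days → €190,000 × 4.6% × 261/366 = €6,232.6230
Roseby City, October 2 – December 31, 2000: 91 days → €190,000 × 3.9% × 91/366 = €1,842.3770
Total = €8,238.5246

€8,238.52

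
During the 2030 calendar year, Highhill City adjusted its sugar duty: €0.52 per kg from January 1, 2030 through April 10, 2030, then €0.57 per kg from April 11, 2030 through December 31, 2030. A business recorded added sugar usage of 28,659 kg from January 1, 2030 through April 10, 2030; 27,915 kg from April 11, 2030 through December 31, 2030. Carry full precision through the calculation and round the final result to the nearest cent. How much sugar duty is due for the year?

January 1 – April 10, 2030: 28,659 kg at €0.52/kg → €14,902.68
April 11 – December 31, 2030: 27,915 kg at €0.57/kg → €15,911.55

€30,814.23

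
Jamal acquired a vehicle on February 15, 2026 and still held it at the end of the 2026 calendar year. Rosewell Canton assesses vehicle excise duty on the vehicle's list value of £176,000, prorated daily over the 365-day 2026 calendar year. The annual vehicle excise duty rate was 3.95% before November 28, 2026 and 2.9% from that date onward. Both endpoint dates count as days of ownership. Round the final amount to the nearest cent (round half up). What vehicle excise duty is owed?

£5,922.76

February 15 – November 27, 2026: 286 days at 3.95% → £176,000 × 3.95% × 286/365 = £5,447.3205
November 28 – December 31, 2026: 34 days at 2.9% → £176,000 × 2.9% × 34/365 = £475.4411
Total = £5,922.7616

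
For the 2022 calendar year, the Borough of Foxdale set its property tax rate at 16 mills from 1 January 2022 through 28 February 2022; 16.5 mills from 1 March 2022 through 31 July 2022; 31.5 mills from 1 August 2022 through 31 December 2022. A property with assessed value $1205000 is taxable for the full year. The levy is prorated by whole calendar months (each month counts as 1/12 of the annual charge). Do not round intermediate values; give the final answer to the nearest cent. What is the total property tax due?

$27313.33

1 January – 28 February 2022: 2 months at 16 mills → $1205000 × 1.6% × 2/12 = $3213.3333
1 March – 31 July 2022: 5 months at 16.5 mills → $1205000 × 1.65% × 5/12 = $8284.3750
1 August – 31 December 2022: 5 months at 31.5 mills → $1205000 × 3.15% × 5/12 = $15815.6250
Total = $27313.3333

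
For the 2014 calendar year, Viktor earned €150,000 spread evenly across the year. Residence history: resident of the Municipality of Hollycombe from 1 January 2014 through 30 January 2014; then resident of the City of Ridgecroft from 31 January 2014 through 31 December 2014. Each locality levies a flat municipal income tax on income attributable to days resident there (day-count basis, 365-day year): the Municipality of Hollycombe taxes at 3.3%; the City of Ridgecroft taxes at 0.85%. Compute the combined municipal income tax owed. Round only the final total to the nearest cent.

The Municipality of Hollycombe, 1 January – 30 January 2014: 30 days → €150,000 × 3.3% × 30/365 = €406.8493
The City of Ridgecroft, 31 January – 31 December 2014: 335 days → €150,000 × 0.85% × 335/365 = €1,170.2055
Total = €1,577.0548

€1,577.05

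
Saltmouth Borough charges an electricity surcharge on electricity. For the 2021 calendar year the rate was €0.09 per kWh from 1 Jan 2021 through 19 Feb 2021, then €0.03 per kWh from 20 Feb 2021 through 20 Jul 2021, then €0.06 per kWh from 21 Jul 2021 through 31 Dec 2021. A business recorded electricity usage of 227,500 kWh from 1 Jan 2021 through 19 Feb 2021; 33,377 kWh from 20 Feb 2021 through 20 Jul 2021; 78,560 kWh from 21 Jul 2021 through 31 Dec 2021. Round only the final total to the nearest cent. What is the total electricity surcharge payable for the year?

€26,189.91

1 Jan – 19 Feb 2021: 227,500 kWh at €0.09/kWh → €20,475.00
20 Feb – 20 Jul 2021: 33,377 kWh at €0.03/kWh → €1,001.31
21 Jul – 31 Dec 2021: 78,560 kWh at €0.06/kWh → €4,713.60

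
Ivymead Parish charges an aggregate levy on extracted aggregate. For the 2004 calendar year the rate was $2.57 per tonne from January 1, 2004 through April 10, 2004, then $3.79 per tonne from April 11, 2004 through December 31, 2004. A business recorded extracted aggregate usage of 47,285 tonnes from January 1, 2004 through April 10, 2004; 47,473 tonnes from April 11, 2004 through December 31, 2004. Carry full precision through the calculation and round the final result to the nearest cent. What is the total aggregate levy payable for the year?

January 1 – April 10, 2004: 47,285 tonnes at $2.57/tonne → $121,522.45
April 11 – December 31, 2004: 47,473 tonnes at $3.79/tonne → $179,922.67

$301,445.12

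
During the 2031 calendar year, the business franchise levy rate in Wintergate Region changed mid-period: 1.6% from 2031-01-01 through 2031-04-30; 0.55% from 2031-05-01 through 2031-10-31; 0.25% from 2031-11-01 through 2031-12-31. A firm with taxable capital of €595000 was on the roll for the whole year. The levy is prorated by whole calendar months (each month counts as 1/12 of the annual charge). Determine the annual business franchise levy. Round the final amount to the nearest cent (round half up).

€5057.50

2031-01-01 to 2031-04-30: 4 months at 1.6% → €595000 × 1.6% × 4/12 = €3173.3333
2031-05-01 to 2031-10-31: 6 months at 0.55% → €595000 × 0.55% × 6/12 = €1636.2500
2031-11-01 to 2031-12-31: 2 months at 0.25% → €595000 × 0.25% × 2/12 = €247.9167
Total = €5057.5000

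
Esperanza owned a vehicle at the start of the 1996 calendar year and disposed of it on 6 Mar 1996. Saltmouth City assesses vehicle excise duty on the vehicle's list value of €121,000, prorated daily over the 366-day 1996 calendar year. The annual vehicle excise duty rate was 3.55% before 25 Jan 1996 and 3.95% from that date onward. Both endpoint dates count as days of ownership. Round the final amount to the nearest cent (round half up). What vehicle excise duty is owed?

€830.14

1 Jan – 24 Jan 1996: 24 days at 3.55% → €121,000 × 3.55% × 24/366 = €281.6721
25 Jan – 6 Mar 1996: 42 days at 3.95% → €121,000 × 3.95% × 42/366 = €548.4672
Total = €830.1393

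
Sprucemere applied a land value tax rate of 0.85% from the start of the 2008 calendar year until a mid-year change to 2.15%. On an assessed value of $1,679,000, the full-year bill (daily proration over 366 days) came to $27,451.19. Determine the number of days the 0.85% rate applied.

145 days

Let d = days at the first rate; then 366 − d days at the second rate.
$1,679,000 × [0.85%·d + 2.15%·(366−d)] / 366 = $27,451.19
Solving gives d = 145, so the new rate took effect on May 25, 2008.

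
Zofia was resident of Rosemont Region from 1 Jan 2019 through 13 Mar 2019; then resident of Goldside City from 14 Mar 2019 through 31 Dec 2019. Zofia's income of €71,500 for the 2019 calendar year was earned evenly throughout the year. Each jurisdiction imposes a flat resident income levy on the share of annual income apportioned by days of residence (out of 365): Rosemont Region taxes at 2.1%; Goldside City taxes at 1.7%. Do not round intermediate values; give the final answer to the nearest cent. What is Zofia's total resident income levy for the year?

Rosemont Region, 1 Jan – 13 Mar 2019: 72 days → €71,500 × 2.1% × 72/365 = €296.1863
Goldside City, 14 Mar – 31 Dec 2019: 293 days → €71,500 × 1.7% × 293/365 = €975.7301
Total = €1,271.9164

€1,271.92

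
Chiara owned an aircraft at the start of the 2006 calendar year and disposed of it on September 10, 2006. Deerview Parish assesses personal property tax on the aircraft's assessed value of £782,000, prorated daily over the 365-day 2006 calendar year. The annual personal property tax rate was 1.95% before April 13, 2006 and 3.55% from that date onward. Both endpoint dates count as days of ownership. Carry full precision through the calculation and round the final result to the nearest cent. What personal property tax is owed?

£15,746.05

January 1 – April 12, 2006: 102 days at 1.95% → £782,000 × 1.95% × 102/365 = £4,261.3644
April 13 – September 10, 2006: 151 days at 3.55% → £782,000 × 3.55% × 151/365 = £11,484.6877
Total = £15,746.0521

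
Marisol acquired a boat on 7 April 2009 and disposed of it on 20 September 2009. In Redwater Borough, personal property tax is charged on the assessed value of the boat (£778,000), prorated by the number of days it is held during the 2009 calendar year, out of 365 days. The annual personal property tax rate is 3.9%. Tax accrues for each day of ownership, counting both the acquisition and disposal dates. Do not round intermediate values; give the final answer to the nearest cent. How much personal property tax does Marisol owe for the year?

£13,882.50

Days held (7 April – 20 September 2009): 167 out of 365
Tax = £778,000 × 3.9% × 167/365 = £13,882.5041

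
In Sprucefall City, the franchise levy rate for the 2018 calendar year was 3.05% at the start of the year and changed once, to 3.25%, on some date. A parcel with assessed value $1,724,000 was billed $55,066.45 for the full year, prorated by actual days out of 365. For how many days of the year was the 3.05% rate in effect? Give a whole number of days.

102 days

Let d = days at the first rate; then 365 − d days at the second rate.
$1,724,000 × [3.05%·d + 3.25%·(365−d)] / 365 = $55,066.45
Solving gives d = 102, so the new rate took effect on 13 Apr 2018.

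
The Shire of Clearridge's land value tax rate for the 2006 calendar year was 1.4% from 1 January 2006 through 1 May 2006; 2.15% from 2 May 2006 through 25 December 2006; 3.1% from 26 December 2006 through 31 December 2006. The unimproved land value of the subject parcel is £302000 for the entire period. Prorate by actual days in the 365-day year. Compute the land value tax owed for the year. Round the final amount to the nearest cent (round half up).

£5789.30

1 January – 1 May 2006: 121 days at 1.4% → £302000 × 1.4% × 121/365 = £1401.6110
2 May – 25 December 2006: 238 days at 2.15% → £302000 × 2.15% × 238/365 = £4233.7918
26 December – 31 December 2006: 6 days at 3.1% → £302000 × 3.1% × 6/365 = £153.8959
Total = £5789.2986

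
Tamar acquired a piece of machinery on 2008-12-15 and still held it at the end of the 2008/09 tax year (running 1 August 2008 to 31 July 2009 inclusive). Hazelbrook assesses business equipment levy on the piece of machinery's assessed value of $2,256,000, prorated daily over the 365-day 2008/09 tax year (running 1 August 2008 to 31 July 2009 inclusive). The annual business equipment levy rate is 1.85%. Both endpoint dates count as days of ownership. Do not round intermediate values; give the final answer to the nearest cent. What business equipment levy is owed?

Days held (2008-12-15 to 2009-07-31): 229 out of 365
Tax = $2,256,000 × 1.85% × 229/365 = $26,185.0521

$26,185.05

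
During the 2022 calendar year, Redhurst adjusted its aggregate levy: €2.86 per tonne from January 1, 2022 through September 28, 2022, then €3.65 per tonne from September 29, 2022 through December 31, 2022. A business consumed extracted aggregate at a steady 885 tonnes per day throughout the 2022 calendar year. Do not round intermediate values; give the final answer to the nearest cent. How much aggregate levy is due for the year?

January 1 – September 28, 2022: 271 days × 885 tonnes/day = 239,835 tonnes at €2.86/tonne → €685928.10
September 29 – December 31, 2022: 94 days × 885 tonnes/day = 83,190 tonnes at €3.65/tonne → €303643.50

€989571.60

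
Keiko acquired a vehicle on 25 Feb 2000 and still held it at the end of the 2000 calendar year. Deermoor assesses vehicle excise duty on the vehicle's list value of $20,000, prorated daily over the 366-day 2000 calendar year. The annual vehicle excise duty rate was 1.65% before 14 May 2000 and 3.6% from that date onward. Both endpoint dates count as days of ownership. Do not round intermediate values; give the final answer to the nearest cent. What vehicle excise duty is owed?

25 Feb – 13 May 2000: 79 days at 1.65% → $20,000 × 1.65% × 79/366 = $71.2295
14 May – 31 Dec 2000: 232 days at 3.6% → $20,000 × 3.6% × 232/366 = $456.3934
Total = $527.6230

$527.62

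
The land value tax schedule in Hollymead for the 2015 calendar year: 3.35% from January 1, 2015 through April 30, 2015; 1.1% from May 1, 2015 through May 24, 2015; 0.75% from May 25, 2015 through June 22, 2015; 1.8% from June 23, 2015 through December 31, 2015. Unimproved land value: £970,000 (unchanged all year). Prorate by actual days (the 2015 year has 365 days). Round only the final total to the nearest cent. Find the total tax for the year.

January 1 – April 30, 2015: 120 days at 3.35% → £970,000 × 3.35% × 120/365 = £10,683.2877
May 1 – May 24, 2015: 24 days at 1.1% → £970,000 × 1.1% × 24/365 = £701.5890
May 25 – June 22, 2015: 29 days at 0.75% → £970,000 × 0.75% × 29/365 = £578.0137
June 23 – December 31, 2015: 192 days at 1.8% → £970,000 × 1.8% × 192/365 = £9,184.4384
Total = £21,147.3288

£21,147.33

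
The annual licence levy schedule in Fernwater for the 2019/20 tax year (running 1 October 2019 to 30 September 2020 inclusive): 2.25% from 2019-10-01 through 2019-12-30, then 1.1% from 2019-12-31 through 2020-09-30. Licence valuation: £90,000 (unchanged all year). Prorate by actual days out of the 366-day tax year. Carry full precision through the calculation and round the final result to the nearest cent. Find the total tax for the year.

£1,247.34

2019-10-01 to 2019-12-30: 91 days at 2.25% → £90,000 × 2.25% × 91/366 = £503.4836
2019-12-31 to 2020-09-30: 275 days at 1.1% → £90,000 × 1.1% × 275/366 = £743.8525
Total = £1,247.3361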